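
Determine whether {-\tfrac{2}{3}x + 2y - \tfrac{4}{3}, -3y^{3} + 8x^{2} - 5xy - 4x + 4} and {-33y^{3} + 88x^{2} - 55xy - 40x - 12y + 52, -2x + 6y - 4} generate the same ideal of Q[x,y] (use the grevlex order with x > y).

Two ideals are equal iff their reduced Gröbner bases coincide (the reduced basis is unique for a fixed ordering).
Buchberger on the first generating set:
f_1 = -\tfrac{2}{3}x + 2y - \tfrac{4}{3}, LT = x.
f_2 = -3y^{3} + 8x^{2} - 5xy - 4x + 4, LT = y^{3}.

The S-polynomials (S(f_1,f_2)) all reduce to 0 modulo the current basis, so we have a Gröbner basis.
Inter-reduce: drop elements whose leading term is divisible by another's, tail-reduce, and make monic.
Reduced Gröbner basis: {y^{3} - 19y^{2} + \tfrac{98}{3}y - \tfrac{44}{3}, x - 3y + 2}.

Buchberger on the second generating set:
h_1 = -33y^{3} + 88x^{2} - 55xy - 40x - 12y + 52, LT = y^{3}.
h_2 = -2x + 6y - 4, LT = x.

The S-polynomials (S(h_1,h_2)) all reduce to 0 modulo the current basis, so we have a Gröbner basis.
Inter-reduce: drop elements whose leading term is divisible by another's, tail-reduce, and make monic.
Reduced Gröbner basis: {y^{3} - 19y^{2} + \tfrac{98}{3}y - \tfrac{44}{3}, x - 3y + 2}.

These coincide, so the ideals are equal.
The same test decides containment: I ⊆ J iff every generator of I reduces to 0 modulo a Gröbner basis of J.

Yes, the ideals are equal.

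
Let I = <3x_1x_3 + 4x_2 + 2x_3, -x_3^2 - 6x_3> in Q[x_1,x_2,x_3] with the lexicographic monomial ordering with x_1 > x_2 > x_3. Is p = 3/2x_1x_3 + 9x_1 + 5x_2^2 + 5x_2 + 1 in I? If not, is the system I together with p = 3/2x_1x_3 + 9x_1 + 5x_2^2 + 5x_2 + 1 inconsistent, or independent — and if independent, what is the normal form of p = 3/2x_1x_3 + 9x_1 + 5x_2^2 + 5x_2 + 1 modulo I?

3/2x_1x_3 + 9x_1 + 5x_2^2 + 5x_2 + 1 is independent of I; its normal form modulo I is 9x_1 + 5x_2^2 + 3x_2 - x_3 + 1.

First compute the reduced Gröbner basis of I by Buchberger's algorithm.
f_1 = 3x_1x_3 + 4x_2 + 2x_3, LT = x_1x_3.
f_2 = -x_3^2 - 6x_3, LT = x_3^2.

S(f_1,f_2): lcm = x_1x_3^2. S = -6x_1x_3 + 4/3x_2x_3 + 2/3x_3^2.
  reduce S modulo (f_1, f_2):
  remainder 4/3x_2x_3 + 8x_2 ≠ 0; add h_3 = 4/3x_2x_3 + 8x_2 to the basis.

S(f_1,h_3): lcm = x_1x_2x_3. S = -6x_1x_2 + 4/3x_2^2 + 2/3x_2x_3.
  reduce S modulo (f_1, f_2, h_3):
  remainder -6x_1x_2 + 4/3x_2^2 - 4x_2 ≠ 0; add h_4 = -6x_1x_2 + 4/3x_2^2 - 4x_2 to the basis.

The other S-polynomials (S(f_2,h_3), S(f_1,h_4), S(f_2,h_4), S(h_3,h_4)) all reduce to 0 modulo the current basis, so we have a Gröbner basis.
Inter-reduce: drop elements whose leading term is divisible by another's, tail-reduce, and make monic.
Reduced Gröbner basis: {x_1x_2 - 2/9x_2^2 + 2/3x_2, x_1x_3 + 4/3x_2 + 2/3x_3, x_2x_3 + 6x_2, x_3^2 + 6x_3}.
Label its elements g_1 = x_1x_2 - 2/9x_2^2 + 2/3x_2, g_2 = x_1x_3 + 4/3x_2 + 2/3x_3, g_3 = x_2x_3 + 6x_2, g_4 = x_3^2 + 6x_3.

Reduce p = 3/2x_1x_3 + 9x_1 + 5x_2^2 + 5x_2 + 1 modulo G:
  leading term x_1x_3: subtract (3/2)·g_2 from 3/2x_1x_3 + 9x_1 + 5x_2^2 + 5x_2 + 1 → 9x_1 + 5x_2^2 + 3x_2 - x_3 + 1
  leading term x_1: no divisor's leading term divides it; move 9x_1 to the remainder.
  leading term x_2^2: no divisor's leading term divides it; move 5x_2^2 to the remainder.
  leading term x_2: no divisor's leading term divides it; move 3x_2 to the remainder.
  leading term x_3: no divisor's leading term divides it; move -x_3 to the remainder.
  leading term 1: no divisor's leading term divides it; move 1 to the remainder.
  normal form = 9x_1 + 5x_2^2 + 3x_2 - x_3 + 1.
The normal form is nonzero, so p ∉ I. Since p minus its normal form lies in I, I + (p) = I + (r) where r = 9x_1 + 5x_2^2 + 3x_2 - x_3 + 1; decide whether this ideal is the whole ring.
Run Buchberger on G together with r (pairs among the g_i already reduce to 0 since G is a Gröbner basis):
g_1 = x_1x_2 - 2/9x_2^2 + 2/3x_2, LT = x_1x_2.
g_2 = x_1x_3 + 4/3x_2 + 2/3x_3, LT = x_1x_3.
g_3 = x_2x_3 + 6x_2, LT = x_2x_3.
g_4 = x_3^2 + 6x_3, LT = x_3^2.
r = 9x_1 + 5x_2^2 + 3x_2 - x_3 + 1, LT = x_1.

S(g_1,r): lcm = x_1x_2. S = -5/9x_2^3 - 5/9x_2^2 + 1/9x_2x_3 + 5/9x_2.
  reduce S modulo (g_1, g_2, g_3, g_4, r):
  remainder -5/9x_2^3 - 5/9x_2^2 - 1/9x_2 ≠ 0; add m_6 = -5/9x_2^3 - 5/9x_2^2 - 1/9x_2 to the basis.

S(g_2,r): lcm = x_1x_3. S = -5/9x_2^2x_3 - 1/3x_2x_3 + 4/3x_2 + 1/9x_3^2 + 5/9x_3.
  reduce S modulo (g_1, g_2, g_3, g_4, r, m_6):
  remainder 10/3x_2^2 + 10/3x_2 - 1/9x_3 ≠ 0; add m_7 = 10/3x_2^2 + 10/3x_2 - 1/9x_3 to the basis.

The other S-polynomials (S(g_1,g_2), S(g_1,g_3), S(g_1,g_4), S(g_2,g_3), S(g_2,g_4), S(g_3,g_4), S(g_3,r), S(g_4,r), S(g_1,m_6), S(g_2,m_6), S(g_3,m_6), S(g_4,m_6), S(r,m_6), S(g_1,m_7), S(g_2,m_7), S(g_3,m_7), S(g_4,m_7), S(r,m_7), S(m_6,m_7)) all reduce to 0 modulo the current basis, so we have a Gröbner basis.
Inter-reduce: drop elements whose leading term is divisible by another's, tail-reduce, and make monic.
Reduced Gröbner basis: {x_1 - 2/9x_2 - 5/54x_3 + 1/9, x_2^2 + x_2 - 1/30x_3, x_2x_3 + 6x_2, x_3^2 + 6x_3}.
The reduced Gröbner basis of I + (p) is {x_1 - 2/9x_2 - 5/54x_3 + 1/9, x_2^2 + x_2 - 1/30x_3, x_2x_3 + 6x_2, x_3^2 + 6x_3} ≠ {1}, a proper ideal, so the enlarged system stays consistent: p is independent of I, with normal form 9x_1 + 5x_2^2 + 3x_2 - x_3 + 1.

The remainder on division by a Gröbner basis is unique — it is the normal form.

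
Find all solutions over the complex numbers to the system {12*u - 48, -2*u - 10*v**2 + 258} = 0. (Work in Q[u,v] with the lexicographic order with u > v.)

Compute a lex Gröbner basis by Buchberger's algorithm.
f_1 = 12*u - 48, LT = u.
f_2 = -2*u - 10*v**2 + 258, LT = u.

S(f_1,f_2): lcm = u. S = -5*v**2 + 125.
  leading term v**2: no divisor's leading term divides it; move -5*v**2 to the remainder.
  leading term 1: no divisor's leading term divides it; move 125 to the remainder.
  remainder -5*v**2 + 125 ≠ 0; add h_3 = -5*v**2 + 125 to the basis.

The other S-polynomials (S(f_1,h_3), S(f_2,h_3)) all reduce to 0 modulo the current basis, so we have a Gröbner basis.
Inter-reduce: drop elements whose leading term is divisible by another's, tail-reduce, and make monic.
Reduced Gröbner basis: {u - 4, v**2 - 25}.

Since the basis is lex-ordered, v**2 - 25 is univariate in v. Its roots are {-5, 5}. Back-substituting each root into the other basis elements fixes the other coordinates.
  v = -5: the earlier basis element becomes u - 4 = 0, giving u = 4 — point (4, -5).
  v = 5: the earlier basis element becomes u - 4 = 0, giving u = 4 — point (4, 5).
Zero-dimensionality of the ideal guarantees finitely many solutions over ℂ.

{(4, -5), (4, 5)}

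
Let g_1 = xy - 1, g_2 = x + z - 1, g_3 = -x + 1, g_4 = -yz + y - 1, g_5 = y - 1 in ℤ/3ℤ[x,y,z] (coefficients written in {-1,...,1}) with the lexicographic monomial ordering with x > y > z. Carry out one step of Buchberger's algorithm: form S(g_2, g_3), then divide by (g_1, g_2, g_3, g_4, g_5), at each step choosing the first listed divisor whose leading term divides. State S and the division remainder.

lcm(LM(g_2), LM(g_3)) = x.
S = (lcm/LT(g_2))·g_2 − (lcm/LT(g_3))·g_3 = z.
Reduce S modulo (g_1, g_2, g_3, g_4, g_5) in that order:
  leading term z: no divisor's leading term divides it; move z to the remainder.
The remainder z is nonzero, so it would be added as the next basis element.

S(g_2, g_3) = z; remainder on division = z.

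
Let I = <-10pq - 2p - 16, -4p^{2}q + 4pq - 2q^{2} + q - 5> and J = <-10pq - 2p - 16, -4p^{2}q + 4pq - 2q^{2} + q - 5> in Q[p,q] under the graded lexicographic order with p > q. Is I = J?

Two ideals are equal iff their reduced Gröbner bases coincide (the reduced basis is unique for a fixed ordering).
Buchberger on the first generating set:
f_1 = -10pq - 2p - 16, LT = pq.
f_2 = -4p^{2}q + 4pq - 2q^{2} + q - 5, LT = p^{2}q.

S(f_1,f_2): lcm = p^{2}q. S = \tfrac{1}{5}p^{2} + pq - \tfrac{1}{2}q^{2} + \tfrac{8}{5}p + \tfrac{1}{4}q - \tfrac{5}{4}.
  leading term p^{2}: no divisor's leading term divides it; move \tfrac{1}{5}p^{2} to the remainder.
  leading term pq: subtract (-\tfrac{1}{10})·f_1 from pq - \tfrac{1}{2}q^{2} + \tfrac{8}{5}p + \tfrac{1}{4}q - \tfrac{5}{4} → -\tfrac{1}{2}q^{2} + \tfrac{7}{5}p + \tfrac{1}{4}q - \tfrac{57}{20}
  leading term q^{2}: no divisor's leading term divides it; move -\tfrac{1}{2}q^{2} to the remainder.
  leading term p: no divisor's leading term divides it; move \tfrac{7}{5}p to the remainder.
  leading term q: no divisor's leading term divides it; move \tfrac{1}{4}q to the remainder.
  leading term 1: no divisor's leading term divides it; move -\tfrac{57}{20} to the remainder.
  remainder \tfrac{1}{5}p^{2} - \tfrac{1}{2}q^{2} + \tfrac{7}{5}p + \tfrac{1}{4}q - \tfrac{57}{20} ≠ 0; add g_3 = \tfrac{1}{5}p^{2} - \tfrac{1}{2}q^{2} + \tfrac{7}{5}p + \tfrac{1}{4}q - \tfrac{57}{20} to the basis.

S(f_1,g_3): lcm = p^{2}q. S = \tfrac{5}{2}q^{3} + \tfrac{1}{5}p^{2} - 7pq - \tfrac{5}{4}q^{2} + \tfrac{8}{5}p + \tfrac{57}{4}q.
  leading term q^{3}: no divisor's leading term divides it; move \tfrac{5}{2}q^{3} to the remainder.
  leading term p^{2}: subtract (1)·g_3 from \tfrac{1}{5}p^{2} - 7pq - \tfrac{5}{4}q^{2} + \tfrac{8}{5}p + \tfrac{57}{4}q → -7pq - \tfrac{3}{4}q^{2} + \tfrac{1}{5}p + 14q + \tfrac{57}{20}
  leading term pq: subtract (\tfrac{7}{10})·f_1 from -7pq - \tfrac{3}{4}q^{2} + \tfrac{1}{5}p + 14q + \tfrac{57}{20} → -\tfrac{3}{4}q^{2} + \tfrac{8}{5}p + 14q + \tfrac{281}{20}
  leading term q^{2}: no divisor's leading term divides it; move -\tfrac{3}{4}q^{2} to the remainder.
  leading term p: no divisor's leading term divides it; move \tfrac{8}{5}p to the remainder.
  leading term q: no divisor's leading term divides it; move 14q to the remainder.
  leading term 1: no divisor's leading term divides it; move \tfrac{281}{20} to the remainder.
  remainder \tfrac{5}{2}q^{3} - \tfrac{3}{4}q^{2} + \tfrac{8}{5}p + 14q + \tfrac{281}{20} ≠ 0; add g_4 = \tfrac{5}{2}q^{3} - \tfrac{3}{4}q^{2} + \tfrac{8}{5}p + 14q + \tfrac{281}{20} to the basis.

The other S-polynomials (S(f_2,g_3), S(f_1,g_4), S(f_2,g_4), S(g_3,g_4)) all reduce to 0 modulo the current basis, so we have a Gröbner basis.
Inter-reduce: drop elements whose leading term is divisible by another's, tail-reduce, and make monic.
Reduced Gröbner basis: {q^{3} - \tfrac{3}{10}q^{2} + \tfrac{16}{25}p + \tfrac{28}{5}q + \tfrac{281}{50}, p^{2} - \tfrac{5}{2}q^{2} + 7p + \tfrac{5}{4}q - \tfrac{57}{4}, pq + \tfrac{1}{5}p + \tfrac{8}{5}}.

Buchberger on the second generating set:
h_1 = -10pq - 2p - 16, LT = pq.
h_2 = -4p^{2}q + 4pq - 2q^{2} + q - 5, LT = p^{2}q.

S(h_1,h_2): lcm = p^{2}q. S = \tfrac{1}{5}p^{2} + pq - \tfrac{1}{2}q^{2} + \tfrac{8}{5}p + \tfrac{1}{4}q - \tfrac{5}{4}.
  leading term p^{2}: no divisor's leading term divides it; move \tfrac{1}{5}p^{2} to the remainder.
  leading term pq: subtract (-\tfrac{1}{10})·h_1 from pq - \tfrac{1}{2}q^{2} + \tfrac{8}{5}p + \tfrac{1}{4}q - \tfrac{5}{4} → -\tfrac{1}{2}q^{2} + \tfrac{7}{5}p + \tfrac{1}{4}q - \tfrac{57}{20}
  leading term q^{2}: no divisor's leading term divides it; move -\tfrac{1}{2}q^{2} to the remainder.
  leading term p: no divisor's leading term divides it; move \tfrac{7}{5}p to the remainder.
  leading term q: no divisor's leading term divides it; move \tfrac{1}{4}q to the remainder.
  leading term 1: no divisor's leading term divides it; move -\tfrac{57}{20} to the remainder.
  remainder \tfrac{1}{5}p^{2} - \tfrac{1}{2}q^{2} + \tfrac{7}{5}p + \tfrac{1}{4}q - \tfrac{57}{20} ≠ 0; add k_3 = \tfrac{1}{5}p^{2} - \tfrac{1}{2}q^{2} + \tfrac{7}{5}p + \tfrac{1}{4}q - \tfrac{57}{20} to the basis.

S(h_1,k_3): lcm = p^{2}q. S = \tfrac{5}{2}q^{3} + \tfrac{1}{5}p^{2} - 7pq - \tfrac{5}{4}q^{2} + \tfrac{8}{5}p + \tfrac{57}{4}q.
  leading term q^{3}: no divisor's leading term divides it; move \tfrac{5}{2}q^{3} to the remainder.
  leading term p^{2}: subtract (1)·k_3 from \tfrac{1}{5}p^{2} - 7pq - \tfrac{5}{4}q^{2} + \tfrac{8}{5}p + \tfrac{57}{4}q → -7pq - \tfrac{3}{4}q^{2} + \tfrac{1}{5}p + 14q + \tfrac{57}{20}
  leading term pq: subtract (\tfrac{7}{10})·h_1 from -7pq - \tfrac{3}{4}q^{2} + \tfrac{1}{5}p + 14q + \tfrac{57}{20} → -\tfrac{3}{4}q^{2} + \tfrac{8}{5}p + 14q + \tfrac{281}{20}
  leading term q^{2}: no divisor's leading term divides it; move -\tfrac{3}{4}q^{2} to the remainder.
  leading term p: no divisor's leading term divides it; move \tfrac{8}{5}p to the remainder.
  leading term q: no divisor's leading term divides it; move 14q to the remainder.
  leading term 1: no divisor's leading term divides it; move \tfrac{281}{20} to the remainder.
  remainder \tfrac{5}{2}q^{3} - \tfrac{3}{4}q^{2} + \tfrac{8}{5}p + 14q + \tfrac{281}{20} ≠ 0; add k_4 = \tfrac{5}{2}q^{3} - \tfrac{3}{4}q^{2} + \tfrac{8}{5}p + 14q + \tfrac{281}{20} to the basis.

The other S-polynomials (S(h_2,k_3), S(h_1,k_4), S(h_2,k_4), S(k_3,k_4)) all reduce to 0 modulo the current basis, so we have a Gröbner basis.
Inter-reduce: drop elements whose leading term is divisible by another's, tail-reduce, and make monic.
Reduced Gröbner basis: {q^{3} - \tfrac{3}{10}q^{2} + \tfrac{16}{25}p + \tfrac{28}{5}q + \tfrac{281}{50}, p^{2} - \tfrac{5}{2}q^{2} + 7p + \tfrac{5}{4}q - \tfrac{57}{4}, pq + \tfrac{1}{5}p + \tfrac{8}{5}}.

These coincide, so the ideals are equal.

Yes, the ideals are equal.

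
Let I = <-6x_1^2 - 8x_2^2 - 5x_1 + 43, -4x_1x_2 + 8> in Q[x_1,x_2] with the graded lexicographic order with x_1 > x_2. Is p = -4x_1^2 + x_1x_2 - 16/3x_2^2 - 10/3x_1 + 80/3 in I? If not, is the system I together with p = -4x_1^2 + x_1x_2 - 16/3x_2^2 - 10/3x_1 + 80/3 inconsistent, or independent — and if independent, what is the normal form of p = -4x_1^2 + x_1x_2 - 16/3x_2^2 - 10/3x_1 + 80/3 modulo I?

First compute the reduced Gröbner basis of I by Buchberger's algorithm.
f_1 = -6x_1^2 - 8x_2^2 - 5x_1 + 43, LT = x_1^2.
f_2 = -4x_1x_2 + 8, LT = x_1x_2.

S(f_1,f_2): lcm = x_1^2x_2. S = 4/3x_2^3 + 5/6x_1x_2 + 2x_1 - 43/6x_2.
  reduce S modulo (f_1, f_2):
  remainder 4/3x_2^3 + 2x_1 - 43/6x_2 + 5/3 ≠ 0; add h_3 = 4/3x_2^3 + 2x_1 - 43/6x_2 + 5/3 to the basis.

The other S-polynomials (S(f_1,h_3), S(f_2,h_3)) all reduce to 0 modulo the current basis, so we have a Gröbner basis.
Inter-reduce: drop elements whose leading term is divisible by another's, tail-reduce, and make monic.
Reduced Gröbner basis: {x_2^3 + 3/2x_1 - 43/8x_2 + 5/4, x_1^2 + 4/3x_2^2 + 5/6x_1 - 43/6, x_1x_2 - 2}.
Label its elements g_1 = x_2^3 + 3/2x_1 - 43/8x_2 + 5/4, g_2 = x_1^2 + 4/3x_2^2 + 5/6x_1 - 43/6, g_3 = x_1x_2 - 2.

Reduce p = -4x_1^2 + x_1x_2 - 16/3x_2^2 - 10/3x_1 + 80/3 modulo G:
  leading term x_1^2: subtract (-4)·g_2 from -4x_1^2 + x_1x_2 - 16/3x_2^2 - 10/3x_1 + 80/3 → x_1x_2 - 2
  leading term x_1x_2: subtract (1)·g_3 from x_1x_2 - 2 → 0
  normal form = 0.
Since the normal form is 0, p ∈ I.

-4x_1^2 + x_1x_2 - 16/3x_2^2 - 10/3x_1 + 80/3 lies in I (it reduces to 0).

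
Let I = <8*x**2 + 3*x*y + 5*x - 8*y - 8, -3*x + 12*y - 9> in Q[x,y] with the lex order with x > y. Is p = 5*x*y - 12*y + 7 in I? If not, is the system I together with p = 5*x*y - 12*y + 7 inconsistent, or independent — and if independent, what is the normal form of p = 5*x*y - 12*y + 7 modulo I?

First compute the reduced Gröbner basis of I by Buchberger's algorithm.
f_1 = 8*x**2 + 3*x*y + 5*x - 8*y - 8, LT = x**2.
f_2 = -3*x + 12*y - 9, LT = x.

S(f_1,f_2): lcm = x**2. S = 35/8*x*y - 19/8*x - y - 1.
  leading term x*y: subtract (-35/24*y)·f_2 from 35/8*x*y - 19/8*x - y - 1 → -19/8*x + 35/2*y**2 - 113/8*y - 1
  leading term x: subtract (19/24)·f_2 from -19/8*x + 35/2*y**2 - 113/8*y - 1 → 35/2*y**2 - 189/8*y + 49/8
  leading term y**2: no divisor's leading term divides it; move 35/2*y**2 to the remainder.
  leading term y: no divisor's leading term divides it; move -189/8*y to the remainder.
  leading term 1: no divisor's leading term divides it; move 49/8 to the remainder.
  remainder 35/2*y**2 - 189/8*y + 49/8 ≠ 0; add h_3 = 35/2*y**2 - 189/8*y + 49/8 to the basis.

The other S-polynomials (S(f_1,h_3), S(f_2,h_3)) all reduce to 0 modulo the current basis, so we have a Gröbner basis.
Inter-reduce: drop elements whose leading term is divisible by another's, tail-reduce, and make monic.
Reduced Gröbner basis: {x - 4*y + 3, y**2 - 27/20*y + 7/20}.
Label its elements g_1 = x - 4*y + 3, g_2 = y**2 - 27/20*y + 7/20.

Reduce p = 5*x*y - 12*y + 7 modulo G:
  leading term x*y: subtract (5*y)·g_1 from 5*x*y - 12*y + 7 → 20*y**2 - 27*y + 7
  leading term y**2: subtract (20)·g_2 from 20*y**2 - 27*y + 7 → 0
  normal form = 0.
Since the normal form is 0, p ∈ I.

5*x*y - 12*y + 7 lies in I (it reduces to 0).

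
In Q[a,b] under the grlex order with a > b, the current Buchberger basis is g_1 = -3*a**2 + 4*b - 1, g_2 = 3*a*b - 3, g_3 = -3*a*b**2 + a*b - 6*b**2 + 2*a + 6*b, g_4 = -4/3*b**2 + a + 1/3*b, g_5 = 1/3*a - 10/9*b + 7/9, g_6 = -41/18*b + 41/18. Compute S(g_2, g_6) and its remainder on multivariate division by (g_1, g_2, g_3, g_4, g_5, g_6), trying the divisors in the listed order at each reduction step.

lcm(LM(g_2), LM(g_6)) = a*b.
S = (lcm/LT(g_2))·g_2 − (lcm/LT(g_6))·g_6 = a - 1.
Reduce S modulo (g_1, g_2, g_3, g_4, g_5, g_6) in that order:
  leading term a: subtract (3)·g_5 from a - 1 → 10/3*b - 10/3
  leading term b: subtract (-60/41)·g_6 from 10/3*b - 10/3 → 0
The remainder is 0, so this S-polynomial contributes no new basis element.

S(g_2, g_6) = a - 1; remainder on division = 0.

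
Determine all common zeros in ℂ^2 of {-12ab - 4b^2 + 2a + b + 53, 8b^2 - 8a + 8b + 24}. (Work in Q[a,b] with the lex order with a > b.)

{(5, 1), (-47/72 + 49*sqrt(11)*I/72, -13/12 - 7*sqrt(11)*I/12), (-47/72 - 49*sqrt(11)*I/72, -13/12 + 7*sqrt(11)*I/12)}

Compute a lex Gröbner basis by Buchberger's algorithm.
f_1 = -12ab + 2a - 4b^2 + b + 53, LT = ab.
f_2 = -8a + 8b^2 + 8b + 24, LT = a.

S(f_1,f_2): lcm = ab. S = -1/6a + b^3 + 4/3b^2 + 35/12b - 53/12.
  leading term a: subtract (1/48)·f_2 from -1/6a + b^3 + 4/3b^2 + 35/12b - 53/12 → b^3 + 7/6b^2 + 11/4b - 59/12
  leading term b^3: no divisor's leading term divides it; move b^3 to the remainder.
  leading term b^2: no divisor's leading term divides it; move 7/6b^2 to the remainder.
  leading term b: no divisor's leading term divides it; move 11/4b to the remainder.
  leading term 1: no divisor's leading term divides it; move -59/12 to the remainder.
  remainder b^3 + 7/6b^2 + 11/4b - 59/12 ≠ 0; add h_3 = b^3 + 7/6b^2 + 11/4b - 59/12 to the basis.

The other S-polynomials (S(f_1,h_3), S(f_2,h_3)) all reduce to 0 modulo the current basis, so we have a Gröbner basis.
Inter-reduce: drop elements whose leading term is divisible by another's, tail-reduce, and make monic.
Reduced Gröbner basis: {a - b^2 - b - 3, b^3 + 7/6b^2 + 11/4b - 59/12}.

Since the basis is lex-ordered, b^3 + 7/6b^2 + 11/4b - 59/12 is univariate in b. Its roots are {1, -13/12 - 7*sqrt(11)*I/12, -13/12 + 7*sqrt(11)*I/12}. Back-substituting each root into the other basis elements fixes the other coordinates.
  b = 1: the earlier basis element becomes a - 5 = 0, giving a = 5 — point (5, 1).
  b = -13/12 - 7*sqrt(11)*I/12: the earlier basis element becomes a + 47/72 - 49*sqrt(11)*I/72 = 0, giving a = -47/72 + 49*sqrt(11)*I/72 — point (-47/72 + 49*sqrt(11)*I/72, -13/12 - 7*sqrt(11)*I/12).
  b = -13/12 + 7*sqrt(11)*I/12: the earlier basis element becomes a + 47/72 + 49*sqrt(11)*I/72 = 0, giving a = -47/72 - 49*sqrt(11)*I/72 — point (-47/72 - 49*sqrt(11)*I/72, -13/12 + 7*sqrt(11)*I/12).
Substituting each solution back into the original system confirms all equations vanish.
A lex Gröbner basis triangularizes the system, enabling back-substitution.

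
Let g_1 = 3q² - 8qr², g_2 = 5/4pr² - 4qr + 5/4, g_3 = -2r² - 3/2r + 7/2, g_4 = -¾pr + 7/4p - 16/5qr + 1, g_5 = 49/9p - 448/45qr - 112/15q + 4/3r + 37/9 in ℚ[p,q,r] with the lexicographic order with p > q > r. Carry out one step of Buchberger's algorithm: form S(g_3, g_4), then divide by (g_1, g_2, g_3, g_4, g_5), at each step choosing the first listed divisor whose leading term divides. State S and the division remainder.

lcm(LM(g_3), LM(g_4)) = pr².
S = (lcm/LT(g_3))·g_3 − (lcm/LT(g_4))·g_4 = 37/12pr - 7/4p - 64/15qr² + 4/3r.
Reduce S modulo (g_1, g_2, g_3, g_4, g_5) in that order:
  leading term pr: subtract (-37/9)·g_4 from 37/12pr - 7/4p - 64/15qr² + 4/3r → 49/9p - 64/15qr² - 592/45qr + 4/3r + 37/9
  leading term p: subtract (1)·g_5 from 49/9p - 64/15qr² - 592/45qr + 4/3r + 37/9 → -64/15qr² - 16/5qr + 112/15q
  leading term qr²: subtract (32/15q)·g_3 from -64/15qr² - 16/5qr + 112/15q → 0
The remainder is 0, so this S-polynomial contributes no new basis element.

S(g_3, g_4) = 37/12pr - 7/4p - 64/15qr² + 4/3r; remainder on division = 0.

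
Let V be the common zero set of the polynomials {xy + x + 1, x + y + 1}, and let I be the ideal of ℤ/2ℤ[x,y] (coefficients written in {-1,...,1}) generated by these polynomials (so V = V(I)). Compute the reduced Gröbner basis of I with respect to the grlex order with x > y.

f_1 = xy + x + 1, LT = xy.
f_2 = x + y + 1, LT = x.

S(f_1,f_2): lcm = xy. S = y² + x + y + 1.
  leading term y²: no divisor's leading term divides it; move y² to the remainder.
  leading term x: subtract (1)·f_2 from x + y + 1 → 0
  remainder y² ≠ 0; add g_3 = y² to the basis.

The other S-polynomials (S(f_1,g_3), S(f_2,g_3)) all reduce to 0 modulo the current basis, so we have a Gröbner basis.
Inter-reduce: drop elements whose leading term is divisible by another's, tail-reduce, and make monic.

G = {y², x + y + 1}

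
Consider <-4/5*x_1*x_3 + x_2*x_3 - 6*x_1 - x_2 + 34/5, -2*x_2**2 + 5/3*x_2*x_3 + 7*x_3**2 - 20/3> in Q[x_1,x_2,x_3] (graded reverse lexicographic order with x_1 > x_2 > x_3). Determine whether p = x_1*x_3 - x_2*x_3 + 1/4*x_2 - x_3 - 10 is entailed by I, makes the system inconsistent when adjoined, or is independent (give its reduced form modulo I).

First compute the reduced Gröbner basis of I by Buchberger's algorithm.
f_1 = -4/5*x_1*x_3 + x_2*x_3 - 6*x_1 - x_2 + 34/5, LT = x_1*x_3.
f_2 = -2*x_2**2 + 5/3*x_2*x_3 + 7*x_3**2 - 20/3, LT = x_2**2.

The S-polynomials (S(f_1,f_2)) all reduce to 0 modulo the current basis, so we have a Gröbner basis.
Inter-reduce: drop elements whose leading term is divisible by another's, tail-reduce, and make monic.
Reduced Gröbner basis: {x_2**2 - 5/6*x_2*x_3 - 7/2*x_3**2 + 10/3, x_1*x_3 - 5/4*x_2*x_3 + 15/2*x_1 + 5/4*x_2 - 17/2}.
Label its elements g_1 = x_2**2 - 5/6*x_2*x_3 - 7/2*x_3**2 + 10/3, g_2 = x_1*x_3 - 5/4*x_2*x_3 + 15/2*x_1 + 5/4*x_2 - 17/2.

Reduce p = x_1*x_3 - x_2*x_3 + 1/4*x_2 - x_3 - 10 modulo G:
  leading term x_1*x_3: subtract (1)·g_2 from x_1*x_3 - x_2*x_3 + 1/4*x_2 - x_3 - 10 → 1/4*x_2*x_3 - 15/2*x_1 - x_2 - x_3 - 3/2
  leading term x_2*x_3: no divisor's leading term divides it; move 1/4*x_2*x_3 to the remainder.
  leading term x_1: no divisor's leading term divides it; move -15/2*x_1 to the remainder.
  leading term x_2: no divisor's leading term divides it; move -x_2 to the remainder.
  leading term x_3: no divisor's leading term divides it; move -x_3 to the remainder.
  leading term 1: no divisor's leading term divides it; move -3/2 to the remainder.
  normal form = 1/4*x_2*x_3 - 15/2*x_1 - x_2 - x_3 - 3/2.
The normal form is nonzero, so p ∉ I. Since p minus its normal form lies in I, I + (p) = I + (r) where r = 1/4*x_2*x_3 - 15/2*x_1 - x_2 - x_3 - 3/2; decide whether this ideal is the whole ring.
Run Buchberger on G together with r (pairs among the g_i already reduce to 0 since G is a Gröbner basis):
g_1 = x_2**2 - 5/6*x_2*x_3 - 7/2*x_3**2 + 10/3, LT = x_2**2.
g_2 = x_1*x_3 - 5/4*x_2*x_3 + 15/2*x_1 + 5/4*x_2 - 17/2, LT = x_1*x_3.
r = 1/4*x_2*x_3 - 15/2*x_1 - x_2 - x_3 - 3/2, LT = x_2*x_3.

S(g_1,r): lcm = x_2**2*x_3. S = -5/6*x_2*x_3**2 - 7/2*x_3**3 + 30*x_1*x_2 + 4*x_2**2 + 4*x_2*x_3 + 6*x_2 + 10/3*x_3.
  reduce S modulo (g_1, g_2, r):
  remainder -7/2*x_3**3 + 30*x_1*x_2 + 32/3*x_3**2 - 630*x_1 - 287/4*x_2 - 332/3*x_3 - 1168/3 ≠ 0; add m_4 = -7/2*x_3**3 + 30*x_1*x_2 + 32/3*x_3**2 - 630*x_1 - 287/4*x_2 - 332/3*x_3 - 1168/3 to the basis.

S(g_2,r): lcm = x_1*x_2*x_3. S = -5/4*x_2**2*x_3 + 30*x_1**2 + 23/2*x_1*x_2 + 5/4*x_2**2 + 4*x_1*x_3 + 6*x_1 - 17/2*x_2.
  reduce S modulo (g_1, g_2, r, m_4):
  remainder 30*x_1**2 - 26*x_1*x_2 - 105/8*x_3**2 - 471/4*x_1 - 67/2*x_2 - 25/2*x_3 + 111/4 ≠ 0; add m_5 = 30*x_1**2 - 26*x_1*x_2 - 105/8*x_3**2 - 471/4*x_1 - 67/2*x_2 - 25/2*x_3 + 111/4 to the basis.

The other S-polynomials (S(g_1,g_2), S(g_1,m_4), S(g_2,m_4), S(r,m_4), S(g_1,m_5), S(g_2,m_5), S(r,m_5), S(m_4,m_5)) all reduce to 0 modulo the current basis, so we have a Gröbner basis.
Inter-reduce: drop elements whose leading term is divisible by another's, tail-reduce, and make monic.
Reduced Gröbner basis: {x_3**3 - 60/7*x_1*x_2 - 64/21*x_3**2 + 180*x_1 + 41/2*x_2 + 664/21*x_3 + 2336/21, x_1**2 - 13/15*x_1*x_2 - 7/16*x_3**2 - 157/40*x_1 - 67/60*x_2 - 5/12*x_3 + 37/40, x_2**2 - 7/2*x_3**2 - 25*x_1 - 10/3*x_2 - 10/3*x_3 - 5/3, x_1*x_3 - 30*x_1 - 15/4*x_2 - 5*x_3 - 16, x_2*x_3 - 30*x_1 - 4*x_2 - 4*x_3 - 6}.
The reduced Gröbner basis of I + (p) is {x_3**3 - 60/7*x_1*x_2 - 64/21*x_3**2 + 180*x_1 + 41/2*x_2 + 664/21*x_3 + 2336/21, x_1**2 - 13/15*x_1*x_2 - 7/16*x_3**2 - 157/40*x_1 - 67/60*x_2 - 5/12*x_3 + 37/40, x_2**2 - 7/2*x_3**2 - 25*x_1 - 10/3*x_2 - 10/3*x_3 - 5/3, x_1*x_3 - 30*x_1 - 15/4*x_2 - 5*x_3 - 16, x_2*x_3 - 30*x_1 - 4*x_2 - 4*x_3 - 6} ≠ {1}, a proper ideal, so the enlarged system stays consistent: p is independent of I, with normal form 1/4*x_2*x_3 - 15/2*x_1 - x_2 - x_3 - 3/2.

The remainder on division by a Gröbner basis is unique — it is the normal form.

x_1*x_3 - x_2*x_3 + 1/4*x_2 - x_3 - 10 is independent of I; its normal form modulo I is 1/4*x_2*x_3 - 15/2*x_1 - x_2 - x_3 - 3/2.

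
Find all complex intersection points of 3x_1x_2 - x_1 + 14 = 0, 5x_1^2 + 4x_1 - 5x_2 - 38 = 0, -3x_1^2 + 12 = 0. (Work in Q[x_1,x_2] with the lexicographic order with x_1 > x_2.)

{(2, -2)}

Compute a lex Gröbner basis by Buchberger's algorithm.
f_1 = 3x_1x_2 - x_1 + 14, LT = x_1x_2.
f_2 = 5x_1^2 + 4x_1 - 5x_2 - 38, LT = x_1^2.
f_3 = -3x_1^2 + 12, LT = x_1^2.

S(f_1,f_2): lcm = x_1^2x_2. S = -1/3x_1^2 - 4/5x_1x_2 + 14/3x_1 + x_2^2 + 38/5x_2.
  leading term x_1^2: subtract (-1/15)·f_2 from -1/3x_1^2 - 4/5x_1x_2 + 14/3x_1 + x_2^2 + 38/5x_2 → -4/5x_1x_2 + 74/15x_1 + x_2^2 + 109/15x_2 - 38/15
  leading term x_1x_2: subtract (-4/15)·f_1 from -4/5x_1x_2 + 74/15x_1 + x_2^2 + 109/15x_2 - 38/15 → 14/3x_1 + x_2^2 + 109/15x_2 + 6/5
  leading term x_1: no divisor's leading term divides it; move 14/3x_1 to the remainder.
  leading term x_2^2: no divisor's leading term divides it; move x_2^2 to the remainder.
  leading term x_2: no divisor's leading term divides it; move 109/15x_2 to the remainder.
  leading term 1: no divisor's leading term divides it; move 6/5 to the remainder.
  remainder 14/3x_1 + x_2^2 + 109/15x_2 + 6/5 ≠ 0; add h_4 = 14/3x_1 + x_2^2 + 109/15x_2 + 6/5 to the basis.

S(f_1,f_3): lcm = x_1^2x_2. S = -1/3x_1^2 + 14/3x_1 + 4x_2.
  leading term x_1^2: subtract (-1/15)·f_2 from -1/3x_1^2 + 14/3x_1 + 4x_2 → 74/15x_1 + 11/3x_2 - 38/15
  leading term x_1: subtract (37/35)·h_4 from 74/15x_1 + 11/3x_2 - 38/15 → -37/35x_2^2 - 2108/525x_2 - 1996/525
  leading term x_2^2: no divisor's leading term divides it; move -37/35x_2^2 to the remainder.
  leading term x_2: no divisor's leading term divides it; move -2108/525x_2 to the remainder.
  leading term 1: no divisor's leading term divides it; move -1996/525 to the remainder.
  remainder -37/35x_2^2 - 2108/525x_2 - 1996/525 ≠ 0; add h_5 = -37/35x_2^2 - 2108/525x_2 - 1996/525 to the basis.

S(f_2,f_3): lcm = x_1^2. S = 4/5x_1 - x_2 - 18/5.
  leading term x_1: subtract (6/35)·h_4 from 4/5x_1 - x_2 - 18/5 → -6/35x_2^2 - 393/175x_2 - 666/175
  leading term x_2^2: subtract (6/37)·h_5 from -6/35x_2^2 - 393/175x_2 - 666/175 → -59/37x_2 - 118/37
  leading term x_2: no divisor's leading term divides it; move -59/37x_2 to the remainder.
  leading term 1: no divisor's leading term divides it; move -118/37 to the remainder.
  remainder -59/37x_2 - 118/37 ≠ 0; add h_6 = -59/37x_2 - 118/37 to the basis.

S(f_1,h_4): lcm = x_1x_2. S = -1/3x_1 - 3/14x_2^3 - 109/70x_2^2 - 9/35x_2 + 14/3.
  leading term x_1: subtract (-1/14)·h_4 from -1/3x_1 - 3/14x_2^3 - 109/70x_2^2 - 9/35x_2 + 14/3 → -3/14x_2^3 - 52/35x_2^2 + 11/42x_2 + 499/105
  leading term x_2^3: subtract (15/74x_2)·h_5 from -3/14x_2^3 - 52/35x_2^2 + 11/42x_2 + 499/105 → -174/259x_2^2 + 8023/7770x_2 + 499/105
  leading term x_2^2: subtract (870/1369)·h_5 from -174/259x_2^2 + 8023/7770x_2 + 499/105 → 29441/8214x_2 + 29441/4107
  leading term x_2: subtract (-499/222)·h_6 from 29441/8214x_2 + 29441/4107 → 0
  remainder 0.

S(f_2,h_4): lcm = x_1^2. S = -3/14x_1x_2^2 - 109/70x_1x_2 + 19/35x_1 - x_2 - 38/5.
  leading term x_1x_2^2: subtract (-1/14x_2)·f_1 from -3/14x_1x_2^2 - 109/70x_1x_2 + 19/35x_1 - x_2 - 38/5 → -57/35x_1x_2 + 19/35x_1 - 38/5
  leading term x_1x_2: subtract (-19/35)·f_1 from -57/35x_1x_2 + 19/35x_1 - 38/5 → 0
  remainder 0.

S(f_3,h_4): lcm = x_1^2. S = -3/14x_1x_2^2 - 109/70x_1x_2 - 9/35x_1 - 4.
  leading term x_1x_2^2: subtract (-1/14x_2)·f_1 from -3/14x_1x_2^2 - 109/70x_1x_2 - 9/35x_1 - 4 → -57/35x_1x_2 - 9/35x_1 + x_2 - 4
  leading term x_1x_2: subtract (-19/35)·f_1 from -57/35x_1x_2 - 9/35x_1 + x_2 - 4 → -4/5x_1 + x_2 + 18/5
  leading term x_1: subtract (-6/35)·h_4 from -4/5x_1 + x_2 + 18/5 → 6/35x_2^2 + 393/175x_2 + 666/175
  leading term x_2^2: subtract (-6/37)·h_5 from 6/35x_2^2 + 393/175x_2 + 666/175 → 59/37x_2 + 118/37
  leading term x_2: subtract (-1)·h_6 from 59/37x_2 + 118/37 → 0
  remainder 0.

S(f_1,h_5): lcm = x_1x_2^2. S = -2293/555x_1x_2 - 1996/555x_1 + 14/3x_2.
  leading term x_1x_2: subtract (-2293/1665)·f_1 from -2293/555x_1x_2 - 1996/555x_1 + 14/3x_2 → -8281/1665x_1 + 14/3x_2 + 32102/1665
  leading term x_1: subtract (-1183/1110)·h_4 from -8281/1665x_1 + 14/3x_2 + 32102/1665 → 1183/1110x_2^2 + 206647/16650x_2 + 171157/8325
  leading term x_2^2: subtract (-8281/8214)·h_5 from 1183/1110x_2^2 + 206647/16650x_2 + 171157/8325 → 206087/24642x_2 + 206087/12321
  leading term x_2: subtract (-3493/666)·h_6 from 206087/24642x_2 + 206087/12321 → 0
  remainder 0.

S(f_2,h_5): leading monomials are coprime, so the S-polynomial reduces to 0 (Buchberger's first criterion).
S(f_3,h_5): leading monomials are coprime, so the S-polynomial reduces to 0 (Buchberger's first criterion).
S(h_4,h_5): leading monomials are coprime, so the S-polynomial reduces to 0 (Buchberger's first criterion).
S(f_1,h_6): lcm = x_1x_2. S = -7/3x_1 + 14/3.
  leading term x_1: subtract (-1/2)·h_4 from -7/3x_1 + 14/3 → 1/2x_2^2 + 109/30x_2 + 79/15
  leading term x_2^2: subtract (-35/74)·h_5 from 1/2x_2^2 + 109/30x_2 + 79/15 → 385/222x_2 + 385/111
  leading term x_2: subtract (-385/354)·h_6 from 385/222x_2 + 385/111 → 0
  remainder 0.

S(f_2,h_6): leading monomials are coprime, so the S-polynomial reduces to 0 (Buchberger's first criterion).
S(f_3,h_6): leading monomials are coprime, so the S-polynomial reduces to 0 (Buchberger's first criterion).
S(h_4,h_6): leading monomials are coprime, so the S-polynomial reduces to 0 (Buchberger's first criterion).
S(h_5,h_6): lcm = x_2^2. S = 998/555x_2 + 1996/555.
  leading term x_2: subtract (-998/885)·h_6 from 998/555x_2 + 1996/555 → 0
  remainder 0.

Every S-polynomial of the final basis reduces to 0, so we have a Gröbner basis.
Inter-reduce: drop elements whose leading term is divisible by another's, tail-reduce, and make monic.
Reduced Gröbner basis: {x_1 - 2, x_2 + 2}.

Since the basis is lex-ordered, x_2 + 2 is univariate in x_2. Its roots are {-2}. Back-substituting each root into the other basis elements fixes the other coordinates.
  x_2 = -2: the earlier basis element becomes x_1 - 2 = 0, giving x_1 = 2 — point (2, -2).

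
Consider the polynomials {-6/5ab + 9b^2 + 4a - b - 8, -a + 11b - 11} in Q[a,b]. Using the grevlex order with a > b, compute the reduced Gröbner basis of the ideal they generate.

f_1 = -6/5ab + 9b^2 + 4a - b - 8, LT = ab.
f_2 = -a + 11b - 11, LT = a.

S(f_1,f_2): lcm = ab. S = 7/2b^2 - 10/3a - 61/6b + 20/3.
  reduce S modulo (f_1, f_2):
  remainder 7/2b^2 - 281/6b + 130/3 ≠ 0; add g_3 = 7/2b^2 - 281/6b + 130/3 to the basis.

The other S-polynomials (S(f_1,g_3), S(f_2,g_3)) all reduce to 0 modulo the current basis, so we have a Gröbner basis.
Inter-reduce: drop elements whose leading term is divisible by another's, tail-reduce, and make monic.

G = {b^2 - 281/21b + 260/21, a - 11b + 11}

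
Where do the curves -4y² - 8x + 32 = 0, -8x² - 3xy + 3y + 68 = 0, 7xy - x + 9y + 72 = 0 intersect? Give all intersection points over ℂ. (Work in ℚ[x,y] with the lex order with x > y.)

{(-4, 4)}

Compute a lex Gröbner basis by Buchberger's algorithm.
f_1 = -8x - 4y² + 32, LT = x.
f_2 = -8x² - 3xy + 3y + 68, LT = x².
f_3 = 7xy - x + 9y + 72, LT = xy.

S(f_1,f_2): lcm = x². S = ½xy² - ⅜xy - 4x + ⅜y + 17/2.
  reduce S modulo (f_1, f_2, f_3):
  remainder -¼y⁴ + 3/16y³ + 4y² - 9/8y - 15/2 ≠ 0; add h_4 = -¼y⁴ + 3/16y³ + 4y² - 9/8y - 15/2 to the basis.

S(f_1,f_3): lcm = xy. S = 1/7x + ½y³ - 37/7y - 72/7.
  reduce S modulo (f_1, f_2, f_3, h_4):
  remainder ½y³ - 1/14y² - 37/7y - 68/7 ≠ 0; add h_5 = ½y³ - 1/14y² - 37/7y - 68/7 to the basis.

S(f_2,f_3): lcm = x²y. S = 1/7x² + ⅜xy² - 9/7xy - 72/7x - ⅜y² - 17/2y.
  reduce S modulo (f_1, f_2, f_3, h_4, h_5):
  remainder 10485/3136y² - 361/49y - 4709/196 ≠ 0; add h_6 = 10485/3136y² - 361/49y - 4709/196 to the basis.

S(f_3,h_4): lcm = xy⁴. S = 17/28xy³ + 16xy² - 9/2xy - 30x + 9/7y⁴ + 72/7y³.
  reduce S modulo (f_1, f_2, f_3, h_4, h_5, h_6):
  remainder 196591/24465y - 786364/24465 ≠ 0; add h_7 = 196591/24465y - 786364/24465 to the basis.

The other S-polynomials (S(f_1,h_4), S(f_2,h_4), S(f_1,h_5), S(f_2,h_5), S(f_3,h_5), S(h_4,h_5), S(f_1,h_6), S(f_2,h_6), S(f_3,h_6), S(h_4,h_6), S(h_5,h_6), S(f_1,h_7), S(f_2,h_7), S(f_3,h_7), S(h_4,h_7), S(h_5,h_7), S(h_6,h_7)) all reduce to 0 modulo the current basis, so we have a Gröbner basis.
Inter-reduce: drop elements whose leading term is divisible by another's, tail-reduce, and make monic.
Reduced Gröbner basis: {x + 4, y - 4}.

A lex Gröbner basis eliminates variables successively. Here y - 4 depends only on y, with roots {4}; lifting each root through the earlier basis elements recovers the full solutions.
  y = 4: the earlier basis element becomes x + 4 = 0, giving x = -4 — point (-4, 4).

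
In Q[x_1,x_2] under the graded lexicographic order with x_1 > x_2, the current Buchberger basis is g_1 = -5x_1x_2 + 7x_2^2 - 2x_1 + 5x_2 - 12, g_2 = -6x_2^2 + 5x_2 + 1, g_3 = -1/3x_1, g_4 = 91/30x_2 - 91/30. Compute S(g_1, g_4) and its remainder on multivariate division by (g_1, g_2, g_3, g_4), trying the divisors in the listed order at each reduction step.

lcm(LM(g_1), LM(g_4)) = x_1x_2.
S = (lcm/LT(g_1))·g_1 − (lcm/LT(g_4))·g_4 = -7/5x_2^2 + 7/5x_1 - x_2 + 12/5.
Reduce S modulo (g_1, g_2, g_3, g_4) in that order:
  leading term x_2^2: subtract (7/30)·g_2 from -7/5x_2^2 + 7/5x_1 - x_2 + 12/5 → 7/5x_1 - 13/6x_2 + 13/6
  leading term x_1: subtract (-21/5)·g_3 from 7/5x_1 - 13/6x_2 + 13/6 → -13/6x_2 + 13/6
  leading term x_2: subtract (-5/7)·g_4 from -13/6x_2 + 13/6 → 0
The remainder is 0, so this S-polynomial contributes no new basis element.

S(g_1, g_4) = -7/5x_2^2 + 7/5x_1 - x_2 + 12/5; remainder on division = 0.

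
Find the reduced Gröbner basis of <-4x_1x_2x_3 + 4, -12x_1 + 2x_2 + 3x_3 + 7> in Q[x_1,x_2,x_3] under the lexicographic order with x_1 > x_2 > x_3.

f_1 = -4x_1x_2x_3 + 4, LT = x_1x_2x_3.
f_2 = -12x_1 + 2x_2 + 3x_3 + 7, LT = x_1.

S(f_1,f_2): lcm = x_1x_2x_3. S = 1/6x_2^2x_3 + 1/4x_2x_3^2 + 7/12x_2x_3 - 1.
  leading term x_2^2x_3: no divisor's leading term divides it; move 1/6x_2^2x_3 to the remainder.
  leading term x_2x_3^2: no divisor's leading term divides it; move 1/4x_2x_3^2 to the remainder.
  leading term x_2x_3: no divisor's leading term divides it; move 7/12x_2x_3 to the remainder.
  leading term 1: no divisor's leading term divides it; move -1 to the remainder.
  remainder 1/6x_2^2x_3 + 1/4x_2x_3^2 + 7/12x_2x_3 - 1 ≠ 0; add g_3 = 1/6x_2^2x_3 + 1/4x_2x_3^2 + 7/12x_2x_3 - 1 to the basis.

S(f_1,g_3): lcm = x_1x_2^2x_3. S = -3/2x_1x_2x_3^2 - 7/2x_1x_2x_3 + 6x_1 - x_2.
  leading term x_1x_2x_3^2: subtract (3/8x_3)·f_1 from -3/2x_1x_2x_3^2 - 7/2x_1x_2x_3 + 6x_1 - x_2 → -7/2x_1x_2x_3 + 6x_1 - x_2 - 3/2x_3
  leading term x_1x_2x_3: subtract (7/8)·f_1 from -7/2x_1x_2x_3 + 6x_1 - x_2 - 3/2x_3 → 6x_1 - x_2 - 3/2x_3 - 7/2
  leading term x_1: subtract (-1/2)·f_2 from 6x_1 - x_2 - 3/2x_3 - 7/2 → 0
  remainder 0.

S(f_2,g_3): leading monomials are coprime, so the S-polynomial reduces to 0 (Buchberger's first criterion).
Every S-polynomial of the final basis reduces to 0, so we have a Gröbner basis.
Inter-reduce: drop elements whose leading term is divisible by another's, tail-reduce, and make monic.

G = {x_1 - 1/6x_2 - 1/4x_3 - 7/12, x_2^2x_3 + 3/2x_2x_3^2 + 7/2x_2x_3 - 6}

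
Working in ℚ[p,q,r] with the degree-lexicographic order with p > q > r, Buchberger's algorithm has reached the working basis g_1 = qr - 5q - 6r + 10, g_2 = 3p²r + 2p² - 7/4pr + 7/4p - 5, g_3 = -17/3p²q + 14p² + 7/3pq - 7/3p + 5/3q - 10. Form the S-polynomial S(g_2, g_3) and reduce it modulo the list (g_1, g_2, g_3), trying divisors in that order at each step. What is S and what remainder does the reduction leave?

lcm(LM(g_2), LM(g_3)) = p²qr.
S = (lcm/LT(g_2))·g_2 − (lcm/LT(g_3))·g_3 = ⅔p²q + 42/17p²r - 35/204pqr + 7/12pq - 7/17pr + 5/17qr - 5/3q - 30/17r.
Reduce S modulo (g_1, g_2, g_3) in that order:
  leading term p²q: subtract (-2/17)·g_3 from ⅔p²q + 42/17p²r - 35/204pqr + 7/12pq - 7/17pr + 5/17qr - 5/3q - 30/17r → 42/17p²r - 35/204pqr + 28/17p² + 175/204pq - 7/17pr + 5/17qr - 14/51p - 25/17q - 30/17r - 20/17
  leading term p²r: subtract (14/17)·g_2 from 42/17p²r - 35/204pqr + 28/17p² + 175/204pq - 7/17pr + 5/17qr - 14/51p - 25/17q - 30/17r - 20/17 → -35/204pqr + 175/204pq + 35/34pr + 5/17qr - 175/102p - 25/17q - 30/17r + 50/17
  leading term pqr: subtract (-35/204p)·g_1 from -35/204pqr + 175/204pq + 35/34pr + 5/17qr - 175/102p - 25/17q - 30/17r + 50/17 → 5/17qr - 25/17q - 30/17r + 50/17
  leading term qr: subtract (5/17)·g_1 from 5/17qr - 25/17q - 30/17r + 50/17 → 0
The remainder is 0, so this S-polynomial contributes no new basis element.

S(g_2, g_3) = ⅔p²q + 42/17p²r - 35/204pqr + 7/12pq - 7/17pr + 5/17qr - 5/3q - 30/17r; remainder on division = 0.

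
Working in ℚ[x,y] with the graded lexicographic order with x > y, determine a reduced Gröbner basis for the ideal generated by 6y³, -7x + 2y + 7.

G = {y³, x - 2/7y - 1}

f_1 = 6y³, LT = y³.
f_2 = -7x + 2y + 7, LT = x.

The S-polynomials (S(f_1,f_2)) all reduce to 0 modulo the current basis, so we have a Gröbner basis.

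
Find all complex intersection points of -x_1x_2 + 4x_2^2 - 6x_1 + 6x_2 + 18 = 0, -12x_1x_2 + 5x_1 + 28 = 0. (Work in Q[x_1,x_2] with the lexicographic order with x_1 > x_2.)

Compute a lex Gröbner basis by Buchberger's algorithm.
f_1 = -x_1x_2 - 6x_1 + 4x_2^2 + 6x_2 + 18, LT = x_1x_2.
f_2 = -12x_1x_2 + 5x_1 + 28, LT = x_1x_2.

S(f_1,f_2): lcm = x_1x_2. S = 77/12x_1 - 4x_2^2 - 6x_2 - 47/3.
  reduce S modulo (f_1, f_2):
  remainder 77/12x_1 - 4x_2^2 - 6x_2 - 47/3 ≠ 0; add h_3 = 77/12x_1 - 4x_2^2 - 6x_2 - 47/3 to the basis.

S(f_1,h_3): lcm = x_1x_2. S = 6x_1 + 48/77x_2^3 - 236/77x_2^2 - 274/77x_2 - 18.
  reduce S modulo (f_1, f_2, h_3):
  remainder 48/77x_2^3 + 52/77x_2^2 + 158/77x_2 - 258/77 ≠ 0; add h_4 = 48/77x_2^3 + 52/77x_2^2 + 158/77x_2 - 258/77 to the basis.

The other S-polynomials (S(f_2,h_3), S(f_1,h_4), S(f_2,h_4), S(h_3,h_4)) all reduce to 0 modulo the current basis, so we have a Gröbner basis.
Inter-reduce: drop elements whose leading term is divisible by another's, tail-reduce, and make monic.
Reduced Gröbner basis: {x_1 - 48/77x_2^2 - 72/77x_2 - 188/77, x_2^3 + 13/12x_2^2 + 79/24x_2 - 43/8}.

From the last basis element, x_2^3 + 13/12x_2^2 + 79/24x_2 - 43/8 = 0, so x_2 takes values in {1, -25/24 - sqrt(2471)*I/24, -25/24 + sqrt(2471)*I/24}. Each choice, substituted upward through the basis, yields the corresponding point(s) of the solution set.
  x_2 = 1: the earlier basis element becomes x_1 - 4 = 0, giving x_1 = 4 — point (4, 1).
  x_2 = -25/24 - sqrt(2471)*I/24: the earlier basis element becomes x_1 + 35/66 - sqrt(2471)*I/66 = 0, giving x_1 = -35/66 + sqrt(2471)*I/66 — point (-35/66 + sqrt(2471)*I/66, -25/24 - sqrt(2471)*I/24).
  x_2 = -25/24 + sqrt(2471)*I/24: the earlier basis element becomes x_1 + 35/66 + sqrt(2471)*I/66 = 0, giving x_1 = -35/66 - sqrt(2471)*I/66 — point (-35/66 - sqrt(2471)*I/66, -25/24 + sqrt(2471)*I/24).

{(4, 1), (-35/66 + sqrt(2471)*I/66, -25/24 - sqrt(2471)*I/24), (-35/66 - sqrt(2471)*I/66, -25/24 + sqrt(2471)*I/24)}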